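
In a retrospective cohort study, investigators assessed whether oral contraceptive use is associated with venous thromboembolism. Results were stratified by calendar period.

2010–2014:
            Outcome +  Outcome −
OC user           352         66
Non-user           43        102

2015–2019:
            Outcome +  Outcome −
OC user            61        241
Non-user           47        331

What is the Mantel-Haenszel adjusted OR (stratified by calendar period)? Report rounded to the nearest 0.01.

OR_MH = Σ(aᵢdᵢ/nᵢ) / Σ(bᵢcᵢ/nᵢ), where nᵢ is the stratum total.
Stratum 1 (2010–2014): n = 563; a·d/n = 352·102/563 = 63.7726; b·c/n = 66·43/563 = 5.0409
Stratum 2 (2015–2019): n = 680; a·d/n = 61·331/680 = 29.6926; b·c/n = 241·47/680 = 16.6574
OR_MH = (63.7726 + 29.6926) / (5.0409 + 16.6574) = 93.4653 / 21.6982 = 4.30751

4.31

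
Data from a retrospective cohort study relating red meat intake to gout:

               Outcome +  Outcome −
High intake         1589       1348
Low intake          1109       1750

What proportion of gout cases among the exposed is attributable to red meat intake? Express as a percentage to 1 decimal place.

Cells: a = 1589, b = 1348, c = 1109, d = 1750.
Risk in exposed = 1589/2937 = 0.54103; risk in unexposed = 1109/2859 = 0.38790.
RR = 0.54103/0.38790 = 1.39477
AR% = (RR − 1)/RR × 100 = (1.39477 − 1)/1.39477 × 100 = 28.3036%

28.3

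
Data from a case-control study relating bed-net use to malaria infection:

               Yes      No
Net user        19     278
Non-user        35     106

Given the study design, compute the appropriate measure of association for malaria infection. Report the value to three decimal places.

0.207

Cells: a = 19, b = 278, c = 35, d = 106.
This is a case-control study: participants were sampled on outcome status, so risks in the source population cannot be estimated directly — relative risk is not valid here. The odds ratio is the appropriate measure.
OR = (a·d)/(b·c) = (19 × 106) / (278 × 35) = 2014 / 9730 = 0.20699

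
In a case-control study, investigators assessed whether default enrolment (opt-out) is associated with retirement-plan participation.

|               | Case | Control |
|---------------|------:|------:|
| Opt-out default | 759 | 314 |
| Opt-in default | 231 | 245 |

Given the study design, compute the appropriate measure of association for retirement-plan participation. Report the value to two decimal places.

Cells: a = 759, b = 314, c = 231, d = 245.
This is a case-control study: participants were sampled on outcome status, so risks in the source population cannot be estimated directly — relative risk is not valid here. The odds ratio is the appropriate measure.
OR = (a·d)/(b·c) = (759 × 245) / (314 × 231) = 185955 / 72534 = 2.56369

2.56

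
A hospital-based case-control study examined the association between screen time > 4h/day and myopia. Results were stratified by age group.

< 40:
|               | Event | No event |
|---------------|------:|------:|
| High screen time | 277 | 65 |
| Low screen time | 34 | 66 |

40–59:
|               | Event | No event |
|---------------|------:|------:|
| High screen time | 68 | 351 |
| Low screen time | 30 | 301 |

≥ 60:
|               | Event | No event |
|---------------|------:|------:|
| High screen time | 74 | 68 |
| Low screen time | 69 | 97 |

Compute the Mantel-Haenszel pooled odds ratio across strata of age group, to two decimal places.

2.68

OR_MH = Σ(aᵢdᵢ/nᵢ) / Σ(bᵢcᵢ/nᵢ), where nᵢ is the stratum total.
Stratum 1 (< 40): n = 442; a·d/n = 277·66/442 = 41.3620; b·c/n = 65·34/442 = 5.0000
Stratum 2 (40–59): n = 750; a·d/n = 68·301/750 = 27.2907; b·c/n = 351·30/750 = 14.0400
Stratum 3 (≥ 60): n = 308; a·d/n = 74·97/308 = 23.3052; b·c/n = 68·69/308 = 15.2338
OR_MH = (41.3620 + 27.2907 + 23.3052) / (5.0000 + 14.0400 + 15.2338) = 91.9579 / 34.2738 = 2.68304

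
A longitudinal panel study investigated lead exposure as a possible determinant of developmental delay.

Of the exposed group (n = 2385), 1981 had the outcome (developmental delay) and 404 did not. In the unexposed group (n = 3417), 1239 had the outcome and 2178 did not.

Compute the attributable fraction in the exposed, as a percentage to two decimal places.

56.35

From the description: a = 1981, b = 404, c = 1239, d = 2178.
Risk in exposed = 1981/2385 = 0.83061; risk in unexposed = 1239/3417 = 0.36260.
RR = 0.83061/0.36260 = 2.29071
AR% = (RR − 1)/RR × 100 = (2.29071 − 1)/2.29071 × 100 = 56.3454%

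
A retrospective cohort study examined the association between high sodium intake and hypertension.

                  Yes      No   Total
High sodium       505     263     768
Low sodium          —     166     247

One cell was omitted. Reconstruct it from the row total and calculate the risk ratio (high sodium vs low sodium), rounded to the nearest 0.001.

The missing cell is in the unexposed row: 247 − 166 = 81.
So a = 505, b = 263, c = 81, d = 166.
RR = [a/(a+b)] / [c/(c+d)] = (505/768) / (81/247) = 0.65755/0.32794 = 2.00513

2.005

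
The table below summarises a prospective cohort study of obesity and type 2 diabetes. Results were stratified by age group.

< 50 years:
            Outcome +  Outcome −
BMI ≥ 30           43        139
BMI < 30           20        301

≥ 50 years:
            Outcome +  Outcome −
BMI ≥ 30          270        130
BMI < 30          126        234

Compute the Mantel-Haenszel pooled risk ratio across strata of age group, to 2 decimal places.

2.11

RR_MH = Σ(aᵢ·n₀ᵢ/nᵢ) / Σ(cᵢ·n₁ᵢ/nᵢ), with n₁ᵢ = aᵢ+bᵢ (exposed), n₀ᵢ = cᵢ+dᵢ (unexposed), nᵢ = n₁ᵢ+n₀ᵢ.
Stratum 1 (< 50 years): n₁ = 182, n₀ = 321, n = 503; a·n₀/n = 43·321/503 = 27.4414; c·n₁/n = 20·182/503 = 7.2366
Stratum 2 (≥ 50 years): n₁ = 400, n₀ = 360, n = 760; a·n₀/n = 270·360/760 = 127.8947; c·n₁/n = 126·400/760 = 66.3158
RR_MH = (27.4414 + 127.8947) / (7.2366 + 66.3158) = 155.3361 / 73.5524 = 2.11191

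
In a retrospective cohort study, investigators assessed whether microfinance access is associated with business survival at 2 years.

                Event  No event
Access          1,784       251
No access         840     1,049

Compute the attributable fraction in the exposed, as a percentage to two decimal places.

49.28

Cells: a = 1784, b = 251, c = 840, d = 1049.
Risk in exposed = 1784/2035 = 0.87666; risk in unexposed = 840/1889 = 0.44468.
RR = 0.87666/0.44468 = 1.97144
AR% = (RR − 1)/RR × 100 = (1.97144 − 1)/1.97144 × 100 = 49.2756%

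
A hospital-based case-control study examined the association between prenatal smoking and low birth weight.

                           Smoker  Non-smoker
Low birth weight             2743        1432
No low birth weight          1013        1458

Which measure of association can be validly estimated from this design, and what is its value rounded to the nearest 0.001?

2.757

Reading the table with exposure as columns: a = 2743 (Smoker, case), b = 1013 (Smoker, non-case), c = 1432 (Non-smoker, case), d = 1458.
This is a hospital-based case-control study: participants were sampled on outcome status, so risks in the source population cannot be estimated directly — relative risk is not valid here. The odds ratio is the appropriate measure.
OR = (a·d)/(b·c) = (2743 × 1458) / (1013 × 1432) = 3999294 / 1450616 = 2.75696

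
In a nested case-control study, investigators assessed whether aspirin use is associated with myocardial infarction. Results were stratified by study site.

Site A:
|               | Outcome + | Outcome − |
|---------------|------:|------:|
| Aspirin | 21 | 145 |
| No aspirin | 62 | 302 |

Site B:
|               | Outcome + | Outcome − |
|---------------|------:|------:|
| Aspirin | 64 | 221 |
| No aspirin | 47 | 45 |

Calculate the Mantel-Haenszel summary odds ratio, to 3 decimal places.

0.440

OR_MH = Σ(aᵢdᵢ/nᵢ) / Σ(bᵢcᵢ/nᵢ), where nᵢ is the stratum total.
Stratum 1 (Site A): n = 530; a·d/n = 21·302/530 = 11.9660; b·c/n = 145·62/530 = 16.9623
Stratum 2 (Site B): n = 377; a·d/n = 64·45/377 = 7.6393; b·c/n = 221·47/377 = 27.5517
OR_MH = (11.9660 + 7.6393) / (16.9623 + 27.5517) = 19.6053 / 44.5140 = 0.44043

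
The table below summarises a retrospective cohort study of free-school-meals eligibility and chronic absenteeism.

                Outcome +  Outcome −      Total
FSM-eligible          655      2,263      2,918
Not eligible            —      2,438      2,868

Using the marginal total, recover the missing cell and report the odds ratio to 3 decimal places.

1.641

The missing cell is in the unexposed row: 2868 − 2438 = 430.
So a = 655, b = 2263, c = 430, d = 2438.
OR = (a·d)/(b·c) = (655 × 2438) / (2263 × 430) = 1596890 / 973090 = 1.64105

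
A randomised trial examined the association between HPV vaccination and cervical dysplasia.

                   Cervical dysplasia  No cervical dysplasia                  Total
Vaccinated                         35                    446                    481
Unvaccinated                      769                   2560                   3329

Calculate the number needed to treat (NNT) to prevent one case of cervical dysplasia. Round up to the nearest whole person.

Risk in treated group = 35/481 = 0.07277; risk in control = 769/3329 = 0.23100.
Absolute risk reduction = 0.23100 − 0.07277 = 0.15824
NNT = 1 / ARR = 1 / 0.15824 = 6.320 → round up → 7

7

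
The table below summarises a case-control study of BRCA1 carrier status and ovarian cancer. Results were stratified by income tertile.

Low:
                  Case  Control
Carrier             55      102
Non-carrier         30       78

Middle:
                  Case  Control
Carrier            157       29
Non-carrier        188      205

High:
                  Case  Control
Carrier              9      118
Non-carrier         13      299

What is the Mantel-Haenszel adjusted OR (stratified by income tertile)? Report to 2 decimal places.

OR_MH = Σ(aᵢdᵢ/nᵢ) / Σ(bᵢcᵢ/nᵢ), where nᵢ is the stratum total.
Stratum 1 (Low): n = 265; a·d/n = 55·78/265 = 16.1887; b·c/n = 102·30/265 = 11.5472
Stratum 2 (Middle): n = 579; a·d/n = 157·205/579 = 55.5872; b·c/n = 29·188/579 = 9.4162
Stratum 3 (High): n = 439; a·d/n = 9·299/439 = 6.1298; b·c/n = 118·13/439 = 3.4943
OR_MH = (16.1887 + 55.5872 + 6.1298) / (11.5472 + 9.4162 + 3.4943) = 77.9057 / 24.4577 = 3.18532

3.19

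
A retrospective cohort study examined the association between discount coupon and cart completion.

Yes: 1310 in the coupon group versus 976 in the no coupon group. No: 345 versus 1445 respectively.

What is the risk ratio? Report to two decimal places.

From the description: a = 1310, b = 345, c = 976, d = 1445.
Risk in exposed = 1310/1655 = 0.79154; risk in unexposed = 976/2421 = 0.40314.
RR = 0.79154 / 0.40314 = 1.96344
The risk among the exposed is 1.96 times that among the unexposed.

1.96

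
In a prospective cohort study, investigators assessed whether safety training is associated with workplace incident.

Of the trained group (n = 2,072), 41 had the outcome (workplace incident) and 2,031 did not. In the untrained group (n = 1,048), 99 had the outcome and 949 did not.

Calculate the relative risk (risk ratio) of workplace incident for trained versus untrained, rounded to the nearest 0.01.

From the description: a = 41, b = 2031, c = 99, d = 949.
Risk in exposed = 41/2072 = 0.01979; risk in unexposed = 99/1048 = 0.09447.
RR = 0.01979 / 0.09447 = 0.20947
The risk is 79% lower among the exposed than among the unexposed.

0.21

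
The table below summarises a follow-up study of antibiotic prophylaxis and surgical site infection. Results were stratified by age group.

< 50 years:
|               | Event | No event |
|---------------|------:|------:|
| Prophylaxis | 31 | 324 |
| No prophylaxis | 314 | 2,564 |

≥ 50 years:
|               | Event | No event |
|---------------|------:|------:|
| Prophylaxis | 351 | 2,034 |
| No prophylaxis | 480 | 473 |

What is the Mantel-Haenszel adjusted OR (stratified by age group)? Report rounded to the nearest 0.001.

OR_MH = Σ(aᵢdᵢ/nᵢ) / Σ(bᵢcᵢ/nᵢ), where nᵢ is the stratum total.
Stratum 1 (< 50 years): n = 3233; a·d/n = 31·2564/3233 = 24.5852; b·c/n = 324·314/3233 = 31.4680
Stratum 2 (≥ 50 years): n = 3338; a·d/n = 351·473/3338 = 49.7373; b·c/n = 2034·480/3338 = 292.4865
OR_MH = (24.5852 + 49.7373) / (31.4680 + 292.4865) = 74.3225 / 323.9545 = 0.22942

0.229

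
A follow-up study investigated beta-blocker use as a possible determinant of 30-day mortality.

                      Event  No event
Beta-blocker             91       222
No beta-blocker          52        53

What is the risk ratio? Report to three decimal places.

0.587

Cells: a = 91, b = 222, c = 52, d = 53.
Risk in exposed = 91/313 = 0.29073; risk in unexposed = 52/105 = 0.49524.
RR = 0.29073 / 0.49524 = 0.58706
The risk is 41% lower among the exposed than among the unexposed.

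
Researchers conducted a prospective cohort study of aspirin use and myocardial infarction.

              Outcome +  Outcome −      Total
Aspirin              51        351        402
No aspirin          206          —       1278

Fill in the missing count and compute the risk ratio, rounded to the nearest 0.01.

0.79

The missing cell is in the unexposed row: 1278 − 206 = 1072.
So a = 51, b = 351, c = 206, d = 1072.
RR = [a/(a+b)] / [c/(c+d)] = (51/402) / (206/1278) = 0.12687/0.16119 = 0.78706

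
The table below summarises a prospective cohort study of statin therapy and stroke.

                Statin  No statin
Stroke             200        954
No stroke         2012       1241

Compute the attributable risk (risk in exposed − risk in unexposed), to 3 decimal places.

-0.344

Reading the table with exposure as columns: a = 200 (Statin, case), b = 2012 (Statin, non-case), c = 954 (No statin, case), d = 1241.
Risk in exposed = 200/2212 = 0.090416; risk in unexposed = 954/2195 = 0.434624.
Risk difference = 0.090416 − 0.434624 = -0.344208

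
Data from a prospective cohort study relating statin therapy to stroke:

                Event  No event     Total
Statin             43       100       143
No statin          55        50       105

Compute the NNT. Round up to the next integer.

5

Risk in treated group = 43/143 = 0.30070; risk in control = 55/105 = 0.52381.
Absolute risk reduction = 0.52381 − 0.30070 = 0.22311
NNT = 1 / ARR = 1 / 0.22311 = 4.482 → round up → 5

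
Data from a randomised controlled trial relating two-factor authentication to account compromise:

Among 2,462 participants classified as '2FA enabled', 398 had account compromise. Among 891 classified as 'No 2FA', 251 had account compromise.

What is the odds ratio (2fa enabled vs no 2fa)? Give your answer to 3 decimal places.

0.492

From the description: a = 398, b = 2064, c = 251, d = 640.
OR = (a·d)/(b·c) = (398 × 640) / (2064 × 251) = 254720 / 518064 = 0.49168
Exposure is associated with lower odds of account compromise (OR = 0.49 < 1).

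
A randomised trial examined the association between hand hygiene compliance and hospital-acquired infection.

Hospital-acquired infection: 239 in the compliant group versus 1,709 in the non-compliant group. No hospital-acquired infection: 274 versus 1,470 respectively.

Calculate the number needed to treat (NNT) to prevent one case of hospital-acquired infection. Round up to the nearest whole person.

14

Risk in treated group = 239/513 = 0.46589; risk in control = 1709/3179 = 0.53759.
Absolute risk reduction = 0.53759 − 0.46589 = 0.07170
NNT = 1 / ARR = 1 / 0.07170 = 13.946 → round up → 14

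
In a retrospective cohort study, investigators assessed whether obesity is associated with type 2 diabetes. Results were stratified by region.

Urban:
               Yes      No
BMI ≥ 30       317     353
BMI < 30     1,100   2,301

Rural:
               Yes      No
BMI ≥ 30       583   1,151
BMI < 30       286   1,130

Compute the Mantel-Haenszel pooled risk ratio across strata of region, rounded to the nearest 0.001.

RR_MH = Σ(aᵢ·n₀ᵢ/nᵢ) / Σ(cᵢ·n₁ᵢ/nᵢ), with n₁ᵢ = aᵢ+bᵢ (exposed), n₀ᵢ = cᵢ+dᵢ (unexposed), nᵢ = n₁ᵢ+n₀ᵢ.
Stratum 1 (Urban): n₁ = 670, n₀ = 3401, n = 4071; a·n₀/n = 317·3401/4071 = 264.8285; c·n₁/n = 1100·670/4071 = 181.0366
Stratum 2 (Rural): n₁ = 1734, n₀ = 1416, n = 3150; a·n₀/n = 583·1416/3150 = 262.0724; c·n₁/n = 286·1734/3150 = 157.4362
RR_MH = (264.8285 + 262.0724) / (181.0366 + 157.4362) = 526.9009 / 338.4728 = 1.55670

1.557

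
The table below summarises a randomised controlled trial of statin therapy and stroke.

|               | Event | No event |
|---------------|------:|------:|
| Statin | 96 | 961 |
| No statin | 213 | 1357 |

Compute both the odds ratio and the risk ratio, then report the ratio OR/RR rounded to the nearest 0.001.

0.951

Cells: a = 96, b = 961, c = 213, d = 1357.
OR = (96·1357)/(961·213) = 130272/204693 = 0.63643
Risk in exposed = 96/1057 = 0.09082; risk in unexposed = 213/1570 = 0.13567; RR = 0.66945
OR/RR = 0.63643 / 0.66945 = 0.95067
The outcome is not rare, so the OR lies further from 1 than the RR.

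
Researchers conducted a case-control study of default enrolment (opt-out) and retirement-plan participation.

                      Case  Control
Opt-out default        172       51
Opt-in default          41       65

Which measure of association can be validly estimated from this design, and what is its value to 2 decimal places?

5.35

Cells: a = 172, b = 51, c = 41, d = 65.
This is a case-control study: participants were sampled on outcome status, so risks in the source population cannot be estimated directly — relative risk is not valid here. The odds ratio is the appropriate measure.
OR = (a·d)/(b·c) = (172 × 65) / (51 × 41) = 11180 / 2091 = 5.34672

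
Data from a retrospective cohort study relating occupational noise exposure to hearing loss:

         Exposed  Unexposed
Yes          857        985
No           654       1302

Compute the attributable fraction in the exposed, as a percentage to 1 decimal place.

Reading the table with exposure as columns: a = 857 (Exposed, case), b = 654 (Exposed, non-case), c = 985 (Unexposed, case), d = 1302.
Risk in exposed = 857/1511 = 0.56717; risk in unexposed = 985/2287 = 0.43070.
RR = 0.56717/0.43070 = 1.31688
AR% = (RR − 1)/RR × 100 = (1.31688 − 1)/1.31688 × 100 = 24.0630%

24.1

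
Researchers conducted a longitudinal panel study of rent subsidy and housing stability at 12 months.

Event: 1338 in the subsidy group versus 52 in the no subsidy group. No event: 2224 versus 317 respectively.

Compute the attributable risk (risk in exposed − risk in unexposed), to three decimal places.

0.235

From the description: a = 1338, b = 2224, c = 52, d = 317.
Risk in exposed = 1338/3562 = 0.375632; risk in unexposed = 52/369 = 0.140921.
Risk difference = 0.375632 − 0.140921 = 0.234710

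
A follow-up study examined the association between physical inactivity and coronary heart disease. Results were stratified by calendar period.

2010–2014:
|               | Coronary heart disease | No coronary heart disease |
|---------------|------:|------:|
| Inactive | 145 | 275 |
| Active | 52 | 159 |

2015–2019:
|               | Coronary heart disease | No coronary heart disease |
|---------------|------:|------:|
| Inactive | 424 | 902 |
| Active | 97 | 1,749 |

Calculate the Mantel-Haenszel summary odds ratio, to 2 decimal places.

5.38

OR_MH = Σ(aᵢdᵢ/nᵢ) / Σ(bᵢcᵢ/nᵢ), where nᵢ is the stratum total.
Stratum 1 (2010–2014): n = 631; a·d/n = 145·159/631 = 36.5372; b·c/n = 275·52/631 = 22.6624
Stratum 2 (2015–2019): n = 3172; a·d/n = 424·1749/3172 = 233.7881; b·c/n = 902·97/3172 = 27.5832
OR_MH = (36.5372 + 233.7881) / (22.6624 + 27.5832) = 270.3254 / 50.2457 = 5.38007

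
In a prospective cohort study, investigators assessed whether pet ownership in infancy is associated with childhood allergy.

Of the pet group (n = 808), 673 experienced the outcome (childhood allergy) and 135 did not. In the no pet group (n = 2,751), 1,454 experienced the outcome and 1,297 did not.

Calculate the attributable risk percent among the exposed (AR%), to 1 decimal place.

From the description: a = 673, b = 135, c = 1454, d = 1297.
Risk in exposed = 673/808 = 0.83292; risk in unexposed = 1454/2751 = 0.52854.
RR = 0.83292/0.52854 = 1.57590
AR% = (RR − 1)/RR × 100 = (1.57590 − 1)/1.57590 × 100 = 36.5444%

36.5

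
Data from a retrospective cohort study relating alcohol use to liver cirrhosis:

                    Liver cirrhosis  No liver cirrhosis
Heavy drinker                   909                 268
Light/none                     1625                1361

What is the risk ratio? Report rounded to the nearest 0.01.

1.42

Cells: a = 909, b = 268, c = 1625, d = 1361.
Risk in exposed = 909/1177 = 0.77230; risk in unexposed = 1625/2986 = 0.54421.
RR = 0.77230 / 0.54421 = 1.41914
The risk among the exposed is 1.42 times that among the unexposed.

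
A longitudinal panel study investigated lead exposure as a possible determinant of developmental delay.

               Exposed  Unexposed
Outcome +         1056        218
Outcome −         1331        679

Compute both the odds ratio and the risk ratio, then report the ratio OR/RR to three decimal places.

Reading the table with exposure as columns: a = 1056 (Exposed, case), b = 1331 (Exposed, non-case), c = 218 (Unexposed, case), d = 679.
OR = (1056·679)/(1331·218) = 717024/290158 = 2.47115
Risk in exposed = 1056/2387 = 0.44240; risk in unexposed = 218/897 = 0.24303; RR = 1.82032
OR/RR = 2.47115 / 1.82032 = 1.35754
The outcome is not rare, so the OR lies further from 1 than the RR.

1.358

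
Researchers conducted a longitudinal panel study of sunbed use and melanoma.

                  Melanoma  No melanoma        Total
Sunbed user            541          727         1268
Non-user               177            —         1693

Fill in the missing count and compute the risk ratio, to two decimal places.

4.08

The missing cell is in the unexposed row: 1693 − 177 = 1516.
So a = 541, b = 727, c = 177, d = 1516.
RR = [a/(a+b)] / [c/(c+d)] = (541/1268) / (177/1693) = 0.42666/0.10455 = 4.08095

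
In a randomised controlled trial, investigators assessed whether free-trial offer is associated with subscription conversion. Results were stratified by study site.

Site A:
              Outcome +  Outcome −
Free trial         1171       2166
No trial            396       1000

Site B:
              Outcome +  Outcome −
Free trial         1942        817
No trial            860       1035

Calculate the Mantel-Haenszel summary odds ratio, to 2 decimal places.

2.04

OR_MH = Σ(aᵢdᵢ/nᵢ) / Σ(bᵢcᵢ/nᵢ), where nᵢ is the stratum total.
Stratum 1 (Site A): n = 4733; a·d/n = 1171·1000/4733 = 247.4118; b·c/n = 2166·396/4733 = 181.2246
Stratum 2 (Site B): n = 4654; a·d/n = 1942·1035/4654 = 431.8801; b·c/n = 817·860/4654 = 150.9712
OR_MH = (247.4118 + 431.8801) / (181.2246 + 150.9712) = 679.2919 / 332.1958 = 2.04485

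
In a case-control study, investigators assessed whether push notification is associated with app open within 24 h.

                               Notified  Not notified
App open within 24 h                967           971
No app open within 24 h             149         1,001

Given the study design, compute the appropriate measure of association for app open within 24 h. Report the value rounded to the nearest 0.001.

Reading the table with exposure as columns: a = 967 (Notified, case), b = 149 (Notified, non-case), c = 971 (Not notified, case), d = 1001.
This is a case-control study: participants were sampled on outcome status, so risks in the source population cannot be estimated directly — relative risk is not valid here. The odds ratio is the appropriate measure.
OR = (a·d)/(b·c) = (967 × 1001) / (149 × 971) = 967967 / 144679 = 6.69045

6.690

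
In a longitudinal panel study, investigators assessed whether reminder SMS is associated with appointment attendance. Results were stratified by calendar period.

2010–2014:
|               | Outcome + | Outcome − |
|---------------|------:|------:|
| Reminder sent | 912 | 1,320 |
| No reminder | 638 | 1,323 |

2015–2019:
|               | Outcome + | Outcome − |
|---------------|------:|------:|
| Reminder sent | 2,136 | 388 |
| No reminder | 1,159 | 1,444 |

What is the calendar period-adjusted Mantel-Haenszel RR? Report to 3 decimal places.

RR_MH = Σ(aᵢ·n₀ᵢ/nᵢ) / Σ(cᵢ·n₁ᵢ/nᵢ), with n₁ᵢ = aᵢ+bᵢ (exposed), n₀ᵢ = cᵢ+dᵢ (unexposed), nᵢ = n₁ᵢ+n₀ᵢ.
Stratum 1 (2010–2014): n₁ = 2232, n₀ = 1961, n = 4193; a·n₀/n = 912·1961/4193 = 426.5280; c·n₁/n = 638·2232/4193 = 339.6175
Stratum 2 (2015–2019): n₁ = 2524, n₀ = 2603, n = 5127; a·n₀/n = 2136·2603/5127 = 1084.4564; c·n₁/n = 1159·2524/5127 = 570.5707
RR_MH = (426.5280 + 1084.4564) / (339.6175 + 570.5707) = 1510.9844 / 910.1882 = 1.66008

1.660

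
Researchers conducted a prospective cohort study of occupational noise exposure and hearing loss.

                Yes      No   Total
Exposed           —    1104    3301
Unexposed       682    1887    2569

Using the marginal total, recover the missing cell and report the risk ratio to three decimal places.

2.507

The missing cell is in the exposed row: 3301 − 1104 = 2197.
So a = 2197, b = 1104, c = 682, d = 1887.
RR = [a/(a+b)] / [c/(c+d)] = (2197/3301) / (682/2569) = 0.66556/0.26547 = 2.50706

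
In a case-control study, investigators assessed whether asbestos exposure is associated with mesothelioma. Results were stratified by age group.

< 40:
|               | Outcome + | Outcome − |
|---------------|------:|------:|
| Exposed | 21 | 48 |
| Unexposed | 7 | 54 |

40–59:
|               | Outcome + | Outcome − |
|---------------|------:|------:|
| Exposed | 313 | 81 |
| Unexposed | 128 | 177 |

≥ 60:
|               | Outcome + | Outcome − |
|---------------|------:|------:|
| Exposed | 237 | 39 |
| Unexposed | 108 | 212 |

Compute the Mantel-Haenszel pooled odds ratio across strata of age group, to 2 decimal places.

OR_MH = Σ(aᵢdᵢ/nᵢ) / Σ(bᵢcᵢ/nᵢ), where nᵢ is the stratum total.
Stratum 1 (< 40): n = 130; a·d/n = 21·54/130 = 8.7231; b·c/n = 48·7/130 = 2.5846
Stratum 2 (40–59): n = 699; a·d/n = 313·177/699 = 79.2575; b·c/n = 81·128/699 = 14.8326
Stratum 3 (≥ 60): n = 596; a·d/n = 237·212/596 = 84.3020; b·c/n = 39·108/596 = 7.0671
OR_MH = (8.7231 + 79.2575 + 84.3020) / (2.5846 + 14.8326 + 7.0671) = 172.2826 / 24.4843 = 7.03644

7.04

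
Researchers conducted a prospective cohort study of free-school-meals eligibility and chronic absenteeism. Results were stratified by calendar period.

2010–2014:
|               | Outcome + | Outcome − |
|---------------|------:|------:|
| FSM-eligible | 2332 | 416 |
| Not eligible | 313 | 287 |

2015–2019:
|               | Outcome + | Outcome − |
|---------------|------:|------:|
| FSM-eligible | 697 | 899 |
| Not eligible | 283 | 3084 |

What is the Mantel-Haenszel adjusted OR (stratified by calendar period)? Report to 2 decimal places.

7.02

OR_MH = Σ(aᵢdᵢ/nᵢ) / Σ(bᵢcᵢ/nᵢ), where nᵢ is the stratum total.
Stratum 1 (2010–2014): n = 3348; a·d/n = 2332·287/3348 = 199.9056; b·c/n = 416·313/3348 = 38.8913
Stratum 2 (2015–2019): n = 4963; a·d/n = 697·3084/4963 = 433.1146; b·c/n = 899·283/4963 = 51.2627
OR_MH = (199.9056 + 433.1146) / (38.8913 + 51.2627) = 633.0203 / 90.1540 = 7.02154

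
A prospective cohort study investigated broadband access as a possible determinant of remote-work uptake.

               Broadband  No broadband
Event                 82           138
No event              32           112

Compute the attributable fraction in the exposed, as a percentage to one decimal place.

23.3

Reading the table with exposure as columns: a = 82 (Broadband, case), b = 32 (Broadband, non-case), c = 138 (No broadband, case), d = 112.
Risk in exposed = 82/114 = 0.71930; risk in unexposed = 138/250 = 0.55200.
RR = 0.71930/0.55200 = 1.30308
AR% = (RR − 1)/RR × 100 = (1.30308 − 1)/1.30308 × 100 = 23.2585%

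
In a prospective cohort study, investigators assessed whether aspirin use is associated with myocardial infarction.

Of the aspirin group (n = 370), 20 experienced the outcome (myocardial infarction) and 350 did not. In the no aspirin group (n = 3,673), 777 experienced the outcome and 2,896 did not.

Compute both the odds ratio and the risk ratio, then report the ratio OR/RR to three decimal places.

0.834

From the description: a = 20, b = 350, c = 777, d = 2896.
OR = (20·2896)/(350·777) = 57920/271950 = 0.21298
Risk in exposed = 20/370 = 0.05405; risk in unexposed = 777/3673 = 0.21154; RR = 0.25552
OR/RR = 0.21298 / 0.25552 = 0.83351
The outcome is not rare, so the OR lies further from 1 than the RR.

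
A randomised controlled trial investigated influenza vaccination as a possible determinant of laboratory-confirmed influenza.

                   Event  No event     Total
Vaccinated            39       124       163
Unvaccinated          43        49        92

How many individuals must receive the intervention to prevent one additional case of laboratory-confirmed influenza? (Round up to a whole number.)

5

Risk in treated group = 39/163 = 0.23926; risk in control = 43/92 = 0.46739.
Absolute risk reduction = 0.46739 − 0.23926 = 0.22813
NNT = 1 / ARR = 1 / 0.22813 = 4.384 → round up → 5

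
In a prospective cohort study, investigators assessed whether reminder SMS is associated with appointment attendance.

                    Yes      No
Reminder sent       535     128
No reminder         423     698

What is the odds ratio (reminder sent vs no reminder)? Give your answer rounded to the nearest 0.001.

6.897

Cells: a = 535, b = 128, c = 423, d = 698.
OR = (a·d)/(b·c) = (535 × 698) / (128 × 423) = 373430 / 54144 = 6.89698
The odds of appointment attendance are about 6.90 times as high in the reminder sent group.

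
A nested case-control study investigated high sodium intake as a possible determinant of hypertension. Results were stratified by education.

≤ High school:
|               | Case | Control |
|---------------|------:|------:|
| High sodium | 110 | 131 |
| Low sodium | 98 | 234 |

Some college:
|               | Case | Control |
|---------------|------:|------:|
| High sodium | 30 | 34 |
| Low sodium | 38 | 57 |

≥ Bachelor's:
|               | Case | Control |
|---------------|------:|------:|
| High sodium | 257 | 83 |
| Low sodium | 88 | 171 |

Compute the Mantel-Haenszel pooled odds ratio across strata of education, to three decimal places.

OR_MH = Σ(aᵢdᵢ/nᵢ) / Σ(bᵢcᵢ/nᵢ), where nᵢ is the stratum total.
Stratum 1 (≤ High school): n = 573; a·d/n = 110·234/573 = 44.9215; b·c/n = 131·98/573 = 22.4049
Stratum 2 (Some college): n = 159; a·d/n = 30·57/159 = 10.7547; b·c/n = 34·38/159 = 8.1258
Stratum 3 (≥ Bachelor's): n = 599; a·d/n = 257·171/599 = 73.3673; b·c/n = 83·88/599 = 12.1937
OR_MH = (44.9215 + 10.7547 + 73.3673) / (22.4049 + 8.1258 + 12.1937) = 129.0435 / 42.7243 = 3.02037

3.020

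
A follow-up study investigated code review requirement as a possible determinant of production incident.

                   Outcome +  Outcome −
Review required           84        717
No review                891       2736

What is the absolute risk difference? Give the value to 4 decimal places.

Cells: a = 84, b = 717, c = 891, d = 2736.
Risk in exposed = 84/801 = 0.104869; risk in unexposed = 891/3627 = 0.245658.
Risk difference = 0.104869 − 0.245658 = -0.140789

-0.1408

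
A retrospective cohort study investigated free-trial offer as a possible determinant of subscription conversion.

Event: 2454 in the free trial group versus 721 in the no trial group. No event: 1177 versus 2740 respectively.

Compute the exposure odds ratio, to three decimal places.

7.923

From the description: a = 2454, b = 1177, c = 721, d = 2740.
OR = (a·d)/(b·c) = (2454 × 2740) / (1177 × 721) = 6723960 / 848617 = 7.92343
The odds of subscription conversion are about 7.92 times as high in the free trial group.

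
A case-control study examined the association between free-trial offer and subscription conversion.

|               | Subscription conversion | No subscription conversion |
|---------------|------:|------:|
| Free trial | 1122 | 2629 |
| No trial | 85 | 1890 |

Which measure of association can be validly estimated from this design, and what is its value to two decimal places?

9.49

Cells: a = 1122, b = 2629, c = 85, d = 1890.
This is a case-control study: participants were sampled on outcome status, so risks in the source population cannot be estimated directly — relative risk is not valid here. The odds ratio is the appropriate measure.
OR = (a·d)/(b·c) = (1122 × 1890) / (2629 × 85) = 2120580 / 223465 = 9.48954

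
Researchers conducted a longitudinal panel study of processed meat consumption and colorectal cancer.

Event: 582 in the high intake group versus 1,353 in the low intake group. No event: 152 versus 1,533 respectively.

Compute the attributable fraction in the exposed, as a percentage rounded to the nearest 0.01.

From the description: a = 582, b = 152, c = 1353, d = 1533.
Risk in exposed = 582/734 = 0.79292; risk in unexposed = 1353/2886 = 0.46881.
RR = 0.79292/0.46881 = 1.69132
AR% = (RR − 1)/RR × 100 = (1.69132 − 1)/1.69132 × 100 = 40.8745%

40.87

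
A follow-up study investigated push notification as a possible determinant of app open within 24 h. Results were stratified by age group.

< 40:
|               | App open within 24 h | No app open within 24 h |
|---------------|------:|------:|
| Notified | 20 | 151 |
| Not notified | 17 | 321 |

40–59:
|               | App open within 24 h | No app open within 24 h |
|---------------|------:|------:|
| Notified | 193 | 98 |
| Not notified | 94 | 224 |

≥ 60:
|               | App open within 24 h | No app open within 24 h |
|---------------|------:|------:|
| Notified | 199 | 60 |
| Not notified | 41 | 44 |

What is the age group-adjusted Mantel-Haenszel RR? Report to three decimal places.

2.003

RR_MH = Σ(aᵢ·n₀ᵢ/nᵢ) / Σ(cᵢ·n₁ᵢ/nᵢ), with n₁ᵢ = aᵢ+bᵢ (exposed), n₀ᵢ = cᵢ+dᵢ (unexposed), nᵢ = n₁ᵢ+n₀ᵢ.
Stratum 1 (< 40): n₁ = 171, n₀ = 338, n = 509; a·n₀/n = 20·338/509 = 13.2809; c·n₁/n = 17·171/509 = 5.7112
Stratum 2 (40–59): n₁ = 291, n₀ = 318, n = 609; a·n₀/n = 193·318/609 = 100.7783; c·n₁/n = 94·291/609 = 44.9163
Stratum 3 (≥ 60): n₁ = 259, n₀ = 85, n = 344; a·n₀/n = 199·85/344 = 49.1715; c·n₁/n = 41·259/344 = 30.8692
RR_MH = (13.2809 + 100.7783 + 49.1715) / (5.7112 + 44.9163 + 30.8692) = 163.2308 / 81.4966 = 2.00291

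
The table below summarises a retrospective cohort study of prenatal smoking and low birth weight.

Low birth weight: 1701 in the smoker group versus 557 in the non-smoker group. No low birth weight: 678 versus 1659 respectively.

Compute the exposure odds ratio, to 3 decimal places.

7.472

From the description: a = 1701, b = 678, c = 557, d = 1659.
OR = (a·d)/(b·c) = (1701 × 1659) / (678 × 557) = 2821959 / 377646 = 7.47250
The odds of low birth weight are about 7.47 times as high in the smoker group.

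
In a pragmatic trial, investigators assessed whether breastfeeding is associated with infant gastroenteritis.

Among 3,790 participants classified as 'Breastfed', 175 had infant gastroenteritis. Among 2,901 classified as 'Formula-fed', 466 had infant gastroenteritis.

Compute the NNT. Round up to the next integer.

Risk in treated group = 175/3790 = 0.04617; risk in control = 466/2901 = 0.16063.
Absolute risk reduction = 0.16063 − 0.04617 = 0.11446
NNT = 1 / ARR = 1 / 0.11446 = 8.737 → round up → 9

9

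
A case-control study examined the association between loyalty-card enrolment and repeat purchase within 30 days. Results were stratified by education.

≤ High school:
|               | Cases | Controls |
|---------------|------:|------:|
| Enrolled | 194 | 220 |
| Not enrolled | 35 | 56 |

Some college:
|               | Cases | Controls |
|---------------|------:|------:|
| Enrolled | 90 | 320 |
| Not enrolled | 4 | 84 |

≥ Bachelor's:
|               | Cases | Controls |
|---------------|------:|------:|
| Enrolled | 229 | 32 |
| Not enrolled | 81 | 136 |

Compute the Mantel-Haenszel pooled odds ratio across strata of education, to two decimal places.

4.38

OR_MH = Σ(aᵢdᵢ/nᵢ) / Σ(bᵢcᵢ/nᵢ), where nᵢ is the stratum total.
Stratum 1 (≤ High school): n = 505; a·d/n = 194·56/505 = 21.5129; b·c/n = 220·35/505 = 15.2475
Stratum 2 (Some college): n = 498; a·d/n = 90·84/498 = 15.1807; b·c/n = 320·4/498 = 2.5703
Stratum 3 (≥ Bachelor's): n = 478; a·d/n = 229·136/478 = 65.1548; b·c/n = 32·81/478 = 5.4226
OR_MH = (21.5129 + 15.1807 + 65.1548) / (15.2475 + 2.5703 + 5.4226) = 101.8484 / 23.2404 = 4.38239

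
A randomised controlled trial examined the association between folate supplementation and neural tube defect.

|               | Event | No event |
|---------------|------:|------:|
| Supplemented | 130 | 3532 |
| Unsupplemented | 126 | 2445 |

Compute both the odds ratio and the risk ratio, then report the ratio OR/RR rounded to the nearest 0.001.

Cells: a = 130, b = 3532, c = 126, d = 2445.
OR = (130·2445)/(3532·126) = 317850/445032 = 0.71422
Risk in exposed = 130/3662 = 0.03550; risk in unexposed = 126/2571 = 0.04901; RR = 0.72436
OR/RR = 0.71422 / 0.72436 = 0.98599
The outcome is rare in both groups, so OR ≈ RR (ratio near 1).

0.986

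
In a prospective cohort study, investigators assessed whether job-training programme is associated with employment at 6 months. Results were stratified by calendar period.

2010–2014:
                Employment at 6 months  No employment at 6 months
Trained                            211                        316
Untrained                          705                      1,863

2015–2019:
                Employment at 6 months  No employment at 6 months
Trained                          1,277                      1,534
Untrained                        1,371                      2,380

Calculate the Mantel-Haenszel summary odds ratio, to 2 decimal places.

1.50

OR_MH = Σ(aᵢdᵢ/nᵢ) / Σ(bᵢcᵢ/nᵢ), where nᵢ is the stratum total.
Stratum 1 (2010–2014): n = 3095; a·d/n = 211·1863/3095 = 127.0090; b·c/n = 316·705/3095 = 71.9806
Stratum 2 (2015–2019): n = 6562; a·d/n = 1277·2380/6562 = 463.1606; b·c/n = 1534·1371/6562 = 320.4989
OR_MH = (127.0090 + 463.1606) / (71.9806 + 320.4989) = 590.1697 / 392.4795 = 1.50370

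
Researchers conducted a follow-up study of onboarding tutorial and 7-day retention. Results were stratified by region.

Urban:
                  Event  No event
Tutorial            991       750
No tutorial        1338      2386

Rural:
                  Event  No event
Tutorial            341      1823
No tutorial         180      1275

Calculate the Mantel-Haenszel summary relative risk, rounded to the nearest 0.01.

RR_MH = Σ(aᵢ·n₀ᵢ/nᵢ) / Σ(cᵢ·n₁ᵢ/nᵢ), with n₁ᵢ = aᵢ+bᵢ (exposed), n₀ᵢ = cᵢ+dᵢ (unexposed), nᵢ = n₁ᵢ+n₀ᵢ.
Stratum 1 (Urban): n₁ = 1741, n₀ = 3724, n = 5465; a·n₀/n = 991·3724/5465 = 675.2944; c·n₁/n = 1338·1741/5465 = 426.2503
Stratum 2 (Rural): n₁ = 2164, n₀ = 1455, n = 3619; a·n₀/n = 341·1455/3619 = 137.0973; c·n₁/n = 180·2164/3619 = 107.6319
RR_MH = (675.2944 + 137.0973) / (426.2503 + 107.6319) = 812.3917 / 533.8823 = 1.52167

1.52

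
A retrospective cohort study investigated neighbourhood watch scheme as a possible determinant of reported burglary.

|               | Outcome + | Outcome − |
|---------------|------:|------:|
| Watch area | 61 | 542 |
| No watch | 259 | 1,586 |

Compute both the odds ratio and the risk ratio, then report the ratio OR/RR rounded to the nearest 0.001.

Cells: a = 61, b = 542, c = 259, d = 1586.
OR = (61·1586)/(542·259) = 96746/140378 = 0.68918
Risk in exposed = 61/603 = 0.10116; risk in unexposed = 259/1845 = 0.14038; RR = 0.72062
OR/RR = 0.68918 / 0.72062 = 0.95637
The outcome is not rare, so the OR lies further from 1 than the RR.

0.956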